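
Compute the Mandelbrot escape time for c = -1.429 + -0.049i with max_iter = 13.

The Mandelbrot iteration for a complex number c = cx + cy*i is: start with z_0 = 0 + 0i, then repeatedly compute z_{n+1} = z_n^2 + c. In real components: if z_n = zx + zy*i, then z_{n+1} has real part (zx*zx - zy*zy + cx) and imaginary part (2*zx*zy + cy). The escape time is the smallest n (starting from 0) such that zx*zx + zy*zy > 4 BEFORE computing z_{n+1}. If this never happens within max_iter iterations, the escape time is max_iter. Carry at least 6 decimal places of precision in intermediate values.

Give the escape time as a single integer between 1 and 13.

Answer: 12

Derivation:
z_0 = 0 + 0i, c = -1.4290 + -0.0490i
Iter 1: z = -1.4290 + -0.0490i, |z|^2 = 2.0444
Iter 2: z = 0.6106 + 0.0910i, |z|^2 = 0.3812
Iter 3: z = -1.0644 + 0.0622i, |z|^2 = 1.1368
Iter 4: z = -0.2999 + -0.1814i, |z|^2 = 0.1228
Iter 5: z = -1.3720 + 0.0598i, |z|^2 = 1.8858
Iter 6: z = 0.4497 + -0.2131i, |z|^2 = 0.2476
Iter 7: z = -1.2722 + -0.2406i, |z|^2 = 1.6763
Iter 8: z = 0.1315 + 0.5633i, |z|^2 = 0.3346
Iter 9: z = -1.7290 + 0.0992i, |z|^2 = 2.9992
Iter 10: z = 1.5505 + -0.3919i, |z|^2 = 2.5577
Iter 11: z = 0.8215 + -1.2644i, |z|^2 = 2.2736
Iter 12: z = -2.3528 + -2.1265i, |z|^2 = 10.0575
Escaped at iteration 12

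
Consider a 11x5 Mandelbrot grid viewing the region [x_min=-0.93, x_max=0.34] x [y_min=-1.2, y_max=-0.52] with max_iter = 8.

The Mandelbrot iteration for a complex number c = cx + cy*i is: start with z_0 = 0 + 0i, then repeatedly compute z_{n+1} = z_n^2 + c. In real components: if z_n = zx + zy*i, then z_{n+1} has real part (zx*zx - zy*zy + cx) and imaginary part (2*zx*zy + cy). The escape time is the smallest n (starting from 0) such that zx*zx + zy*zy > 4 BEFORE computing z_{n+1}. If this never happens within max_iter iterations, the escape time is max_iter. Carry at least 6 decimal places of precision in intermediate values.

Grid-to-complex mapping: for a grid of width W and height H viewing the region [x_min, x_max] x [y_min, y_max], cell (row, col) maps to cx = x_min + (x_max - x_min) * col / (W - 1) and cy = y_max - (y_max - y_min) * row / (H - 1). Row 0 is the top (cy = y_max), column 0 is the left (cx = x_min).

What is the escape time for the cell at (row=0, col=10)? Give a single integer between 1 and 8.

Answer: 8

Derivation:
z_0 = 0 + 0i, c = 0.3400 + -0.5200i
Iter 1: z = 0.3400 + -0.5200i, |z|^2 = 0.3860
Iter 2: z = 0.1852 + -0.8736i, |z|^2 = 0.7975
Iter 3: z = -0.3889 + -0.8436i, |z|^2 = 0.8629
Iter 4: z = -0.2204 + 0.1361i, |z|^2 = 0.0671
Iter 5: z = 0.3701 + -0.5800i, |z|^2 = 0.4733
Iter 6: z = 0.1405 + -0.9493i, |z|^2 = 0.9208
Iter 7: z = -0.5413 + -0.7868i, |z|^2 = 0.9122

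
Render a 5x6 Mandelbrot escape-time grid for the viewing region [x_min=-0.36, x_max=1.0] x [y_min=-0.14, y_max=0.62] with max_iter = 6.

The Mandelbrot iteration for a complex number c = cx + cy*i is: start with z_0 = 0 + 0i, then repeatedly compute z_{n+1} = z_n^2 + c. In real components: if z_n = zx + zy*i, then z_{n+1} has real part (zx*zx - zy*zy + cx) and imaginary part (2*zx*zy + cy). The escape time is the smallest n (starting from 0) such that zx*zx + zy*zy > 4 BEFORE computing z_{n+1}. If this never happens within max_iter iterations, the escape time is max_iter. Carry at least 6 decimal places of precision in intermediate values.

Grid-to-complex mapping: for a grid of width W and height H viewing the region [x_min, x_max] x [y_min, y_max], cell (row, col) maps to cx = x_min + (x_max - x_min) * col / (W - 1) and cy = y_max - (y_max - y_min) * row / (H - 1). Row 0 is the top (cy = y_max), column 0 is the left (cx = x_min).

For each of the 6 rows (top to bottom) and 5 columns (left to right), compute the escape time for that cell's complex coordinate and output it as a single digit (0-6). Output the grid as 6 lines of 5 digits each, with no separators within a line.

Answer: 66632
66632
66632
66642
66642
66642

Derivation:
(row=0, col=0): c = -0.3600 + 0.6200i → escape time 6
(row=0, col=1): c = -0.0200 + 0.6200i → escape time 6
(row=0, col=2): c = 0.3200 + 0.6200i → escape time 6
(row=0, col=3): c = 0.6600 + 0.6200i → escape time 3
(row=0, col=4): c = 1.0000 + 0.6200i → escape time 2
(row=1, col=0): c = -0.3600 + 0.4680i → escape time 6
(row=1, col=1): c = -0.0200 + 0.4680i → escape time 6
(row=1, col=2): c = 0.3200 + 0.4680i → escape time 6
(row=1, col=3): c = 0.6600 + 0.4680i → escape time 3
(row=1, col=4): c = 1.0000 + 0.4680i → escape time 2
(row=2, col=0): c = -0.3600 + 0.3160i → escape time 6
(row=2, col=1): c = -0.0200 + 0.3160i → escape time 6
(row=2, col=2): c = 0.3200 + 0.3160i → escape time 6
(row=2, col=3): c = 0.6600 + 0.3160i → escape time 3
(row=2, col=4): c = 1.0000 + 0.3160i → escape time 2
(row=3, col=0): c = -0.3600 + 0.1640i → escape time 6
(row=3, col=1): c = -0.0200 + 0.1640i → escape time 6
(row=3, col=2): c = 0.3200 + 0.1640i → escape time 6
(row=3, col=3): c = 0.6600 + 0.1640i → escape time 4
(row=3, col=4): c = 1.0000 + 0.1640i → escape time 2
(row=4, col=0): c = -0.3600 + 0.0120i → escape time 6
(row=4, col=1): c = -0.0200 + 0.0120i → escape time 6
(row=4, col=2): c = 0.3200 + 0.0120i → escape time 6
(row=4, col=3): c = 0.6600 + 0.0120i → escape time 4
(row=4, col=4): c = 1.0000 + 0.0120i → escape time 2
(row=5, col=0): c = -0.3600 + -0.1400i → escape time 6
(row=5, col=1): c = -0.0200 + -0.1400i → escape time 6
(row=5, col=2): c = 0.3200 + -0.1400i → escape time 6
(row=5, col=3): c = 0.6600 + -0.1400i → escape time 4
(row=5, col=4): c = 1.0000 + -0.1400i → escape time 2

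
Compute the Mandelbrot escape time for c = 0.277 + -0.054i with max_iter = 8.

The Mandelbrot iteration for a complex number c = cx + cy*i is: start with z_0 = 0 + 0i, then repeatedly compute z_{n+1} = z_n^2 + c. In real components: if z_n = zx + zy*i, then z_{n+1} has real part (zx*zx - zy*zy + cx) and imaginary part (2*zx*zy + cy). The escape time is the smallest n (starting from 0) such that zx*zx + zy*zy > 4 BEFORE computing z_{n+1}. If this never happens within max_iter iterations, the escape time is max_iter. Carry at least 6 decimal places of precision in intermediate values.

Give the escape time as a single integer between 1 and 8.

Answer: 8

Derivation:
z_0 = 0 + 0i, c = 0.2770 + -0.0540i
Iter 1: z = 0.2770 + -0.0540i, |z|^2 = 0.0796
Iter 2: z = 0.3508 + -0.0839i, |z|^2 = 0.1301
Iter 3: z = 0.3930 + -0.1129i, |z|^2 = 0.1672
Iter 4: z = 0.4187 + -0.1427i, |z|^2 = 0.1957
Iter 5: z = 0.4320 + -0.1735i, |z|^2 = 0.2167
Iter 6: z = 0.4335 + -0.2039i, |z|^2 = 0.2295
Iter 7: z = 0.4233 + -0.2308i, |z|^2 = 0.2325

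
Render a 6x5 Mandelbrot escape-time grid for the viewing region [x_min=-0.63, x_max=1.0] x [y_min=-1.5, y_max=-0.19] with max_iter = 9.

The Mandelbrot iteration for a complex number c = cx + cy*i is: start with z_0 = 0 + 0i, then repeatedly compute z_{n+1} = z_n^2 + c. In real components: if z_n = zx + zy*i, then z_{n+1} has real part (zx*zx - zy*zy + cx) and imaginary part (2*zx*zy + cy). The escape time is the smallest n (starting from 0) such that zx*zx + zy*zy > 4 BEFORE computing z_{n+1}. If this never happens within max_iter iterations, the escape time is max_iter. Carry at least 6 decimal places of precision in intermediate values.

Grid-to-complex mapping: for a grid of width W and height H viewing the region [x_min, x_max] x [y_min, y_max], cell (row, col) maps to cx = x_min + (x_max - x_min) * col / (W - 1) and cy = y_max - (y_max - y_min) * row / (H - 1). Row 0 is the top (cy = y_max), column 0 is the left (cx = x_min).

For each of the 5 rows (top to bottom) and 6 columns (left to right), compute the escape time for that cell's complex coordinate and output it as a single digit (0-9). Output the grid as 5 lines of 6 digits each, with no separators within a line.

(row=0, col=0): c = -0.6300 + -0.1900i → escape time 9
(row=0, col=1): c = -0.3040 + -0.1900i → escape time 9
(row=0, col=2): c = 0.0220 + -0.1900i → escape time 9
(row=0, col=3): c = 0.3480 + -0.1900i → escape time 9
(row=0, col=4): c = 0.6740 + -0.1900i → escape time 3
(row=0, col=5): c = 1.0000 + -0.1900i → escape time 2
(row=1, col=0): c = -0.6300 + -0.5175i → escape time 9
(row=1, col=1): c = -0.3040 + -0.5175i → escape time 9
(row=1, col=2): c = 0.0220 + -0.5175i → escape time 9
(row=1, col=3): c = 0.3480 + -0.5175i → escape time 9
(row=1, col=4): c = 0.6740 + -0.5175i → escape time 3
(row=1, col=5): c = 1.0000 + -0.5175i → escape time 2
(row=2, col=0): c = -0.6300 + -0.8450i → escape time 4
(row=2, col=1): c = -0.3040 + -0.8450i → escape time 9
(row=2, col=2): c = 0.0220 + -0.8450i → escape time 9
(row=2, col=3): c = 0.3480 + -0.8450i → escape time 4
(row=2, col=4): c = 0.6740 + -0.8450i → escape time 2
(row=2, col=5): c = 1.0000 + -0.8450i → escape time 2
(row=3, col=0): c = -0.6300 + -1.1725i → escape time 3
(row=3, col=1): c = -0.3040 + -1.1725i → escape time 3
(row=3, col=2): c = 0.0220 + -1.1725i → escape time 3
(row=3, col=3): c = 0.3480 + -1.1725i → escape time 2
(row=3, col=4): c = 0.6740 + -1.1725i → escape time 2
(row=3, col=5): c = 1.0000 + -1.1725i → escape time 2
(row=4, col=0): c = -0.6300 + -1.5000i → escape time 2
(row=4, col=1): c = -0.3040 + -1.5000i → escape time 2
(row=4, col=2): c = 0.0220 + -1.5000i → escape time 2
(row=4, col=3): c = 0.3480 + -1.5000i → escape time 2
(row=4, col=4): c = 0.6740 + -1.5000i → escape time 2
(row=4, col=5): c = 1.0000 + -1.5000i → escape time 2

Answer: 999932
999932
499422
333222
222222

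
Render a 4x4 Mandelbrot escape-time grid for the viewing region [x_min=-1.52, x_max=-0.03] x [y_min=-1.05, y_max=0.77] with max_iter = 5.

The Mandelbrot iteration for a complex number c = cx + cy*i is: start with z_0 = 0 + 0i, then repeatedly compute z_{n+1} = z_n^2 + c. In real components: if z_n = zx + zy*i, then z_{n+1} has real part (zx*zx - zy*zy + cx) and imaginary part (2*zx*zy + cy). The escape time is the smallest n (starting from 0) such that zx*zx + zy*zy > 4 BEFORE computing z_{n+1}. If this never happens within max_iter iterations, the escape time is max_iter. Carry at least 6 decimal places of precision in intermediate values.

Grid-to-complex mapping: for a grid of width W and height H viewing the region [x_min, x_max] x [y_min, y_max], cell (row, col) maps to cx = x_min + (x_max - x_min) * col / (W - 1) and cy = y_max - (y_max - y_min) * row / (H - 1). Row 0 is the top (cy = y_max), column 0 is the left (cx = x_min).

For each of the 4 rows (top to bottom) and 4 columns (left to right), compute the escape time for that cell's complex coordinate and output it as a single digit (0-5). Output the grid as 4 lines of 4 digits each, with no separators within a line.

Answer: 3355
5555
3555
2345

Derivation:
(row=0, col=0): c = -1.5200 + 0.7700i → escape time 3
(row=0, col=1): c = -1.0233 + 0.7700i → escape time 3
(row=0, col=2): c = -0.5267 + 0.7700i → escape time 5
(row=0, col=3): c = -0.0300 + 0.7700i → escape time 5
(row=1, col=0): c = -1.5200 + 0.1633i → escape time 5
(row=1, col=1): c = -1.0233 + 0.1633i → escape time 5
(row=1, col=2): c = -0.5267 + 0.1633i → escape time 5
(row=1, col=3): c = -0.0300 + 0.1633i → escape time 5
(row=2, col=0): c = -1.5200 + -0.4433i → escape time 3
(row=2, col=1): c = -1.0233 + -0.4433i → escape time 5
(row=2, col=2): c = -0.5267 + -0.4433i → escape time 5
(row=2, col=3): c = -0.0300 + -0.4433i → escape time 5
(row=3, col=0): c = -1.5200 + -1.0500i → escape time 2
(row=3, col=1): c = -1.0233 + -1.0500i → escape time 3
(row=3, col=2): c = -0.5267 + -1.0500i → escape time 4
(row=3, col=3): c = -0.0300 + -1.0500i → escape time 5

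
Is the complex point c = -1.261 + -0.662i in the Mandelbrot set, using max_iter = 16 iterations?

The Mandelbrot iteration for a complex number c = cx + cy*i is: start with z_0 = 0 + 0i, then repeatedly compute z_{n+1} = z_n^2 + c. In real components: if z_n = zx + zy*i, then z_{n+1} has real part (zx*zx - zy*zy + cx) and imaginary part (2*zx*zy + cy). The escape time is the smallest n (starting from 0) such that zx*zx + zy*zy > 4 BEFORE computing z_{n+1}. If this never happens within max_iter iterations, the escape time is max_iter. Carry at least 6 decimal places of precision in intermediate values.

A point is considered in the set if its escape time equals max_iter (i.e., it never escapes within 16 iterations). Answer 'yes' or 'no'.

z_0 = 0 + 0i, c = -1.2610 + -0.6620i
Iter 1: z = -1.2610 + -0.6620i, |z|^2 = 2.0284
Iter 2: z = -0.1091 + 1.0076i, |z|^2 = 1.0271
Iter 3: z = -2.2643 + -0.8819i, |z|^2 = 5.9047
Escaped at iteration 3

Answer: no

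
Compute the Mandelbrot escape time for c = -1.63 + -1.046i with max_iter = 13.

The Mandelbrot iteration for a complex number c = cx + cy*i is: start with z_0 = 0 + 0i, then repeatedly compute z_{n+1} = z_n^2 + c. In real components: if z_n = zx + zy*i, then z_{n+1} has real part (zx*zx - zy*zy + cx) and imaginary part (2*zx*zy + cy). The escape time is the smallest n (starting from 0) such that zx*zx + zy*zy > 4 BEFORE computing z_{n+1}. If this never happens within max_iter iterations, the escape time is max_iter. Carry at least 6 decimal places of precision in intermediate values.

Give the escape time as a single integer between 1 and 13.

z_0 = 0 + 0i, c = -1.6300 + -1.0460i
Iter 1: z = -1.6300 + -1.0460i, |z|^2 = 3.7510
Iter 2: z = -0.0672 + 2.3640i, |z|^2 = 5.5928
Escaped at iteration 2

Answer: 2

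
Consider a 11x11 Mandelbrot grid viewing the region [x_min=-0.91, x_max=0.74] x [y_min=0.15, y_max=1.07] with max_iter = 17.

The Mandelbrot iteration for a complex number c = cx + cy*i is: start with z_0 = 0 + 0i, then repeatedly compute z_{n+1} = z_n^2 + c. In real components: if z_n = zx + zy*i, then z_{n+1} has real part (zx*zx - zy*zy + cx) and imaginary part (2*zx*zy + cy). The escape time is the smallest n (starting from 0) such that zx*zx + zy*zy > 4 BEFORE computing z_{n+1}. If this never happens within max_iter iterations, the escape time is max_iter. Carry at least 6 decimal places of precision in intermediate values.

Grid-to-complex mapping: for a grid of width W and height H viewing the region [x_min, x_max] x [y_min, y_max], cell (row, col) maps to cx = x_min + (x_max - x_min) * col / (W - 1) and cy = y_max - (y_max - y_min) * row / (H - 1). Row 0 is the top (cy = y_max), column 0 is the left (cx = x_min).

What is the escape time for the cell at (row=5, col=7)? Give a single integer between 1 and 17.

Answer: 12

Derivation:
z_0 = 0 + 0i, c = 0.2450 + 0.6100i
Iter 1: z = 0.2450 + 0.6100i, |z|^2 = 0.4321
Iter 2: z = -0.0671 + 0.9089i, |z|^2 = 0.8306
Iter 3: z = -0.5766 + 0.4881i, |z|^2 = 0.5707
Iter 4: z = 0.3393 + 0.0472i, |z|^2 = 0.1173
Iter 5: z = 0.3579 + 0.6420i, |z|^2 = 0.5402
Iter 6: z = -0.0391 + 1.0695i, |z|^2 = 1.1454
Iter 7: z = -0.8973 + 0.5264i, |z|^2 = 1.0822
Iter 8: z = 0.7731 + -0.3347i, |z|^2 = 0.7096
Iter 9: z = 0.7306 + 0.0926i, |z|^2 = 0.5424
Iter 10: z = 0.7703 + 0.7452i, |z|^2 = 1.1487
Iter 11: z = 0.2829 + 1.7581i, |z|^2 = 3.1709
Iter 12: z = -2.7658 + 1.6048i, |z|^2 = 10.2249
Escaped at iteration 12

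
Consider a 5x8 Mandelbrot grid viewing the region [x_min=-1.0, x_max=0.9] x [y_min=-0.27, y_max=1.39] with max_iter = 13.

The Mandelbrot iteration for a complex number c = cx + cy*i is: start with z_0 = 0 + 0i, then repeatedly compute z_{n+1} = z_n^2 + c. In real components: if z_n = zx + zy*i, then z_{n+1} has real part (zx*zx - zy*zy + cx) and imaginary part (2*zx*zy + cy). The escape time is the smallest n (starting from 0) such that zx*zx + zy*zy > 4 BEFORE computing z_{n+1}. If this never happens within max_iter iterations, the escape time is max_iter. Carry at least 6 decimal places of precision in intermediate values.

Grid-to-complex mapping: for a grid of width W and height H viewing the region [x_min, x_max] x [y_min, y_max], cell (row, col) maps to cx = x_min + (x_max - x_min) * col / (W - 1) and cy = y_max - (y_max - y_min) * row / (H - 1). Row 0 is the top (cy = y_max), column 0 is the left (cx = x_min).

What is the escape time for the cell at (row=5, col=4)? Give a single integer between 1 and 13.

z_0 = 0 + 0i, c = 0.9000 + 0.2043i
Iter 1: z = 0.9000 + 0.2043i, |z|^2 = 0.8517
Iter 2: z = 1.6683 + 0.5720i, |z|^2 = 3.1103
Iter 3: z = 3.3559 + 2.1128i, |z|^2 = 15.7261
Escaped at iteration 3

Answer: 3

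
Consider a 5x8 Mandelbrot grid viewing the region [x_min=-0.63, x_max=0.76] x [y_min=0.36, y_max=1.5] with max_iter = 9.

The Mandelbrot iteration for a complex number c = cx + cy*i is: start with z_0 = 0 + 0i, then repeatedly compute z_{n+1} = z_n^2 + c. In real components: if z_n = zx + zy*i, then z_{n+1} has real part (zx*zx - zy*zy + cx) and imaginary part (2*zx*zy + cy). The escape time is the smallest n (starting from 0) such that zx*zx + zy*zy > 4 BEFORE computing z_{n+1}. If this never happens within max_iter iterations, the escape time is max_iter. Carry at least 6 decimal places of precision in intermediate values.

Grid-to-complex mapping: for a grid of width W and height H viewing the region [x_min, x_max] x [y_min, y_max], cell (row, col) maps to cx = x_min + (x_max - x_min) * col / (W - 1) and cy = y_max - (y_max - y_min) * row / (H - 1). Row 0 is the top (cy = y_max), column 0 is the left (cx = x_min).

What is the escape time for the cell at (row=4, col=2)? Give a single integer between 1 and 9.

Answer: 6

Derivation:
z_0 = 0 + 0i, c = 0.0650 + 0.8486i
Iter 1: z = 0.0650 + 0.8486i, |z|^2 = 0.7243
Iter 2: z = -0.6508 + 0.9589i, |z|^2 = 1.3431
Iter 3: z = -0.4309 + -0.3996i, |z|^2 = 0.3453
Iter 4: z = 0.0910 + 1.1929i, |z|^2 = 1.4313
Iter 5: z = -1.3498 + 1.0656i, |z|^2 = 2.9574
Iter 6: z = 0.7515 + -2.0280i, |z|^2 = 4.6775
Escaped at iteration 6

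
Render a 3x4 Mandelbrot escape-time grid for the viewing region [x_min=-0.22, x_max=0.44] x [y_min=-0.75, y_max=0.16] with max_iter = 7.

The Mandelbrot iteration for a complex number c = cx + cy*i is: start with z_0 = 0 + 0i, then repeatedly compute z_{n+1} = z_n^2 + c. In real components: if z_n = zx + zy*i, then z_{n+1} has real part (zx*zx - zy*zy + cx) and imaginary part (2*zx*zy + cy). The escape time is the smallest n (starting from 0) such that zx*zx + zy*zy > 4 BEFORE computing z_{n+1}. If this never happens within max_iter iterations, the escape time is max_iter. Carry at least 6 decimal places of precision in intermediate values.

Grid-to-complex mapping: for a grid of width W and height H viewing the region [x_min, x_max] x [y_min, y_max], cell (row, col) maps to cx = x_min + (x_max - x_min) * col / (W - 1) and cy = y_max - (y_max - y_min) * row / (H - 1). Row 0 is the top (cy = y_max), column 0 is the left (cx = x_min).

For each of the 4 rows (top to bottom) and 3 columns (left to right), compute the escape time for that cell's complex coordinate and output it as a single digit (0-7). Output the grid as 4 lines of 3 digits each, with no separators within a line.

(row=0, col=0): c = -0.2200 + 0.1600i → escape time 7
(row=0, col=1): c = 0.1100 + 0.1600i → escape time 7
(row=0, col=2): c = 0.4400 + 0.1600i → escape time 7
(row=1, col=0): c = -0.2200 + -0.1433i → escape time 7
(row=1, col=1): c = 0.1100 + -0.1433i → escape time 7
(row=1, col=2): c = 0.4400 + -0.1433i → escape time 7
(row=2, col=0): c = -0.2200 + -0.4467i → escape time 7
(row=2, col=1): c = 0.1100 + -0.4467i → escape time 7
(row=2, col=2): c = 0.4400 + -0.4467i → escape time 6
(row=3, col=0): c = -0.2200 + -0.7500i → escape time 7
(row=3, col=1): c = 0.1100 + -0.7500i → escape time 7
(row=3, col=2): c = 0.4400 + -0.7500i → escape time 4

Answer: 777
777
776
774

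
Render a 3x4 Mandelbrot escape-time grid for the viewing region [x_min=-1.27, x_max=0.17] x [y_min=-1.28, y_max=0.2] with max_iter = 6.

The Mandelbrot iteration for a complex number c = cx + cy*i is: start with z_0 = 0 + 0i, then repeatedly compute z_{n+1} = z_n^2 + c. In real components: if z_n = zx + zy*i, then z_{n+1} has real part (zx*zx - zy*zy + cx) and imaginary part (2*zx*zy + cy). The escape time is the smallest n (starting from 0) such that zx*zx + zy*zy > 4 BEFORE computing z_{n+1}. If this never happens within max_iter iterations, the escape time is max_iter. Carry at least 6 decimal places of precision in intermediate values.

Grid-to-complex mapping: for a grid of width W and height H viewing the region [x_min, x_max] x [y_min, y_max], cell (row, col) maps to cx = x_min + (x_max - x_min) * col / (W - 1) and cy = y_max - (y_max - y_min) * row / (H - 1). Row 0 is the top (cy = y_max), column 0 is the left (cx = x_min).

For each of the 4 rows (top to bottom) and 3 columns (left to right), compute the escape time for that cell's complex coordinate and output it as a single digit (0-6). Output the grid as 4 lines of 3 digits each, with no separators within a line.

(row=0, col=0): c = -1.2700 + 0.2000i → escape time 6
(row=0, col=1): c = -0.5500 + 0.2000i → escape time 6
(row=0, col=2): c = 0.1700 + 0.2000i → escape time 6
(row=1, col=0): c = -1.2700 + -0.2933i → escape time 6
(row=1, col=1): c = -0.5500 + -0.2933i → escape time 6
(row=1, col=2): c = 0.1700 + -0.2933i → escape time 6
(row=2, col=0): c = -1.2700 + -0.7867i → escape time 3
(row=2, col=1): c = -0.5500 + -0.7867i → escape time 5
(row=2, col=2): c = 0.1700 + -0.7867i → escape time 5
(row=3, col=0): c = -1.2700 + -1.2800i → escape time 2
(row=3, col=1): c = -0.5500 + -1.2800i → escape time 3
(row=3, col=2): c = 0.1700 + -1.2800i → escape time 2

Answer: 666
666
355
232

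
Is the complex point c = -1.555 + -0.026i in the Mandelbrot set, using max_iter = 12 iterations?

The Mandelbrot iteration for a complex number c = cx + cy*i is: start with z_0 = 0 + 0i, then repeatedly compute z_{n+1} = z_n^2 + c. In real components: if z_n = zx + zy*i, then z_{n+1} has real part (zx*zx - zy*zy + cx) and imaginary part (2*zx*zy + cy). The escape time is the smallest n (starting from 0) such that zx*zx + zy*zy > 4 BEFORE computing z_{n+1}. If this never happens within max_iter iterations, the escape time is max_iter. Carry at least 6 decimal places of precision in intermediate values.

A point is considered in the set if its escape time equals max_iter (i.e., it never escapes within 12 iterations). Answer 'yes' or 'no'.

z_0 = 0 + 0i, c = -1.5550 + -0.0260i
Iter 1: z = -1.5550 + -0.0260i, |z|^2 = 2.4187
Iter 2: z = 0.8623 + 0.0549i, |z|^2 = 0.7467
Iter 3: z = -0.8144 + 0.0686i, |z|^2 = 0.6679
Iter 4: z = -0.8965 + -0.1378i, |z|^2 = 0.8227
Iter 5: z = -0.7702 + 0.2210i, |z|^2 = 0.6421
Iter 6: z = -1.0106 + -0.3665i, |z|^2 = 1.1556
Iter 7: z = -0.6680 + 0.7147i, |z|^2 = 0.9570
Iter 8: z = -1.6195 + -0.9808i, |z|^2 = 3.5848
Iter 9: z = 0.1059 + 3.1508i, |z|^2 = 9.9388
Escaped at iteration 9

Answer: no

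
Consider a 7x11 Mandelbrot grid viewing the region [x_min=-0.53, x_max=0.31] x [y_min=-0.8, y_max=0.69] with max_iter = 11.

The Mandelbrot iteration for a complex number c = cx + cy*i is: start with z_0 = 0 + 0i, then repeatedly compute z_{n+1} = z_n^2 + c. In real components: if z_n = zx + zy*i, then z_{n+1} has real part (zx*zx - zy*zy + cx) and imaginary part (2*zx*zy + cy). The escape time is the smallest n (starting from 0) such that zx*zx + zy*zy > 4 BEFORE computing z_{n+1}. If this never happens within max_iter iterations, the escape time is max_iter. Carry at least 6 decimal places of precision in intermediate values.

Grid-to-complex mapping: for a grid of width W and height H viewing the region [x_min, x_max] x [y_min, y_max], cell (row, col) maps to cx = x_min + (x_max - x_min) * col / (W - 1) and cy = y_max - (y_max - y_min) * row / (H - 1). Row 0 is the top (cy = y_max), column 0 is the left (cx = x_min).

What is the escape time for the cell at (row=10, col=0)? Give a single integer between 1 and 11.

z_0 = 0 + 0i, c = -0.5300 + -0.8000i
Iter 1: z = -0.5300 + -0.8000i, |z|^2 = 0.9209
Iter 2: z = -0.8891 + 0.0480i, |z|^2 = 0.7928
Iter 3: z = 0.2582 + -0.8854i, |z|^2 = 0.8505
Iter 4: z = -1.2472 + -1.2572i, |z|^2 = 3.1360
Iter 5: z = -0.5550 + 2.3359i, |z|^2 = 5.7645
Escaped at iteration 5

Answer: 5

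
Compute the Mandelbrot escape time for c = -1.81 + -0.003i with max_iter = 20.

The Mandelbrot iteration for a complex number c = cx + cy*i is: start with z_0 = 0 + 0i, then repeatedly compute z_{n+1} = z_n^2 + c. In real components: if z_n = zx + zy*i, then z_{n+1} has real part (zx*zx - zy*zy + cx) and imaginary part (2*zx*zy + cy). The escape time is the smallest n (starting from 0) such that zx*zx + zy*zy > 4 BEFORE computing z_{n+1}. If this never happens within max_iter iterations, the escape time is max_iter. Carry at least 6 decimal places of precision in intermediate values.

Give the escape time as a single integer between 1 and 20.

Answer: 15

Derivation:
z_0 = 0 + 0i, c = -1.8100 + -0.0030i
Iter 1: z = -1.8100 + -0.0030i, |z|^2 = 3.2761
Iter 2: z = 1.4661 + 0.0079i, |z|^2 = 2.1495
Iter 3: z = 0.3394 + 0.0200i, |z|^2 = 0.1156
Iter 4: z = -1.6952 + 0.0106i, |z|^2 = 2.8739
Iter 5: z = 1.0637 + -0.0390i, |z|^2 = 1.1330
Iter 6: z = -0.6800 + -0.0859i, |z|^2 = 0.4698
Iter 7: z = -1.3549 + 0.1138i, |z|^2 = 1.8488
Iter 8: z = 0.0129 + -0.3114i, |z|^2 = 0.0971
Iter 9: z = -1.9068 + -0.0110i, |z|^2 = 3.6360
Iter 10: z = 1.8258 + 0.0390i, |z|^2 = 3.3351
Iter 11: z = 1.5220 + 0.1396i, |z|^2 = 2.3360
Iter 12: z = 0.4871 + 0.4219i, |z|^2 = 0.4152
Iter 13: z = -1.7507 + 0.4079i, |z|^2 = 3.2314
Iter 14: z = 1.0886 + -1.4314i, |z|^2 = 3.2339
Iter 15: z = -2.6739 + -3.1194i, |z|^2 = 16.8805
Escaped at iteration 15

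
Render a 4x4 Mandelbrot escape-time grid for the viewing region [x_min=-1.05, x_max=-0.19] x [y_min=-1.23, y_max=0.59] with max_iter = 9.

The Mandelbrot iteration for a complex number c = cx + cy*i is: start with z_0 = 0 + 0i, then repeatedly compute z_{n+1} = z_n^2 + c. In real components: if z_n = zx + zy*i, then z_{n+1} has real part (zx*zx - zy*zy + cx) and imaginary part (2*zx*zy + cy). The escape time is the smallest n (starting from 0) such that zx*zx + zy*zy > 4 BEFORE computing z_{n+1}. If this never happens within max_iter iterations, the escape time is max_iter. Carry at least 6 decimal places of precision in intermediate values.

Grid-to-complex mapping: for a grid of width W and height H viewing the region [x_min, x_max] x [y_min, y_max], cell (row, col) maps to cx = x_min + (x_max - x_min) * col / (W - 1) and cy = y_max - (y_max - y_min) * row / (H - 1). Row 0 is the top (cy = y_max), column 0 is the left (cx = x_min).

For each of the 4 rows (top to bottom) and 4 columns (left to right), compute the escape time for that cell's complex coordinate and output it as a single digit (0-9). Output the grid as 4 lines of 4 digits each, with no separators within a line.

Answer: 4699
9999
4599
3333

Derivation:
(row=0, col=0): c = -1.0500 + 0.5900i → escape time 4
(row=0, col=1): c = -0.7633 + 0.5900i → escape time 6
(row=0, col=2): c = -0.4767 + 0.5900i → escape time 9
(row=0, col=3): c = -0.1900 + 0.5900i → escape time 9
(row=1, col=0): c = -1.0500 + -0.0167i → escape time 9
(row=1, col=1): c = -0.7633 + -0.0167i → escape time 9
(row=1, col=2): c = -0.4767 + -0.0167i → escape time 9
(row=1, col=3): c = -0.1900 + -0.0167i → escape time 9
(row=2, col=0): c = -1.0500 + -0.6233i → escape time 4
(row=2, col=1): c = -0.7633 + -0.6233i → escape time 5
(row=2, col=2): c = -0.4767 + -0.6233i → escape time 9
(row=2, col=3): c = -0.1900 + -0.6233i → escape time 9
(row=3, col=0): c = -1.0500 + -1.2300i → escape time 3
(row=3, col=1): c = -0.7633 + -1.2300i → escape time 3
(row=3, col=2): c = -0.4767 + -1.2300i → escape time 3
(row=3, col=3): c = -0.1900 + -1.2300i → escape time 3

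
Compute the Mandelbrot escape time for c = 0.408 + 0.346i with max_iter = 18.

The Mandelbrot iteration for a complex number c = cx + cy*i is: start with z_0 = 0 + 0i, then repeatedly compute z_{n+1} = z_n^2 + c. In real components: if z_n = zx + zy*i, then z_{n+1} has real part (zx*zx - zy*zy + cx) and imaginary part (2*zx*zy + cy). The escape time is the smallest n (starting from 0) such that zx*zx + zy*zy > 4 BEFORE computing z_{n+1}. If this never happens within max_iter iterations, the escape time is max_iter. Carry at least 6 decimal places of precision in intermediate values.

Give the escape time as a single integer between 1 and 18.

Answer: 18

Derivation:
z_0 = 0 + 0i, c = 0.4080 + 0.3460i
Iter 1: z = 0.4080 + 0.3460i, |z|^2 = 0.2862
Iter 2: z = 0.4547 + 0.6283i, |z|^2 = 0.6016
Iter 3: z = 0.2200 + 0.9175i, |z|^2 = 0.8901
Iter 4: z = -0.3854 + 0.7497i, |z|^2 = 0.7105
Iter 5: z = -0.0055 + -0.2318i, |z|^2 = 0.0537
Iter 6: z = 0.3543 + 0.3486i, |z|^2 = 0.2470
Iter 7: z = 0.4120 + 0.5930i, |z|^2 = 0.5214
Iter 8: z = 0.2261 + 0.8347i, |z|^2 = 0.7478
Iter 9: z = -0.2376 + 0.7235i, |z|^2 = 0.5799
Iter 10: z = -0.0590 + 0.0023i, |z|^2 = 0.0035
Iter 11: z = 0.4115 + 0.3457i, |z|^2 = 0.2888
Iter 12: z = 0.4578 + 0.6305i, |z|^2 = 0.6071
Iter 13: z = 0.2200 + 0.9233i, |z|^2 = 0.9009
Iter 14: z = -0.3961 + 0.7523i, |z|^2 = 0.7228
Iter 15: z = -0.0010 + -0.2499i, |z|^2 = 0.0624
Iter 16: z = 0.3456 + 0.3465i, |z|^2 = 0.2395
Iter 17: z = 0.4073 + 0.5855i, |z|^2 = 0.5087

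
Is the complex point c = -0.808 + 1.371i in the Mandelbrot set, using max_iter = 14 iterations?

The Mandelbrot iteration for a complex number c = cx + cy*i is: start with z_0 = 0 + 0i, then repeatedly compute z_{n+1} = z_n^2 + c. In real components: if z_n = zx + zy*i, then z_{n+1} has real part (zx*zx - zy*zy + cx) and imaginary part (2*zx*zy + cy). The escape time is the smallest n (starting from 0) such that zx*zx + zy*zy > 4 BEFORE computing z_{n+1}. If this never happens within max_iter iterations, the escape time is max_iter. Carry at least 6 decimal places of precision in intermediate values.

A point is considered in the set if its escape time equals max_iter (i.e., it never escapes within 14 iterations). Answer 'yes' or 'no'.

Answer: no

Derivation:
z_0 = 0 + 0i, c = -0.8080 + 1.3710i
Iter 1: z = -0.8080 + 1.3710i, |z|^2 = 2.5325
Iter 2: z = -2.0348 + -0.8445i, |z|^2 = 4.8536
Escaped at iteration 2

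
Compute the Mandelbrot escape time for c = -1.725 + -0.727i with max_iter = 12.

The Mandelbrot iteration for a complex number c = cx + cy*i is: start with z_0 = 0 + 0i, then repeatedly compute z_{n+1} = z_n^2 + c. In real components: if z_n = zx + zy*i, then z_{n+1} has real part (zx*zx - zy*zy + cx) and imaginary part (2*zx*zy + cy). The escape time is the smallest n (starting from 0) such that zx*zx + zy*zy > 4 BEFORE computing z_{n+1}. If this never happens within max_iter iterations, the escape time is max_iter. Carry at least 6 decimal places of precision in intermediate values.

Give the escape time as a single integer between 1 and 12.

z_0 = 0 + 0i, c = -1.7250 + -0.7270i
Iter 1: z = -1.7250 + -0.7270i, |z|^2 = 3.5042
Iter 2: z = 0.7221 + 1.7812i, |z|^2 = 3.6939
Iter 3: z = -4.3761 + 1.8453i, |z|^2 = 22.5552
Escaped at iteration 3

Answer: 3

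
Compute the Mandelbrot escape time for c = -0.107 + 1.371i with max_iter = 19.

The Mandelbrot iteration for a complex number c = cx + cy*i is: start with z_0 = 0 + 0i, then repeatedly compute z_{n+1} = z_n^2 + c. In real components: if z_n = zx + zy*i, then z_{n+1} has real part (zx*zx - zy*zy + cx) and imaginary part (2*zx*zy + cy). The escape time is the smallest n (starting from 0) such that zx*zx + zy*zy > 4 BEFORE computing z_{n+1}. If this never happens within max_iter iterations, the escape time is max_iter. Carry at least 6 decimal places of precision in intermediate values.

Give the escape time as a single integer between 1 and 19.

Answer: 2

Derivation:
z_0 = 0 + 0i, c = -0.1070 + 1.3710i
Iter 1: z = -0.1070 + 1.3710i, |z|^2 = 1.8911
Iter 2: z = -1.9752 + 1.0776i, |z|^2 = 5.0626
Escaped at iteration 2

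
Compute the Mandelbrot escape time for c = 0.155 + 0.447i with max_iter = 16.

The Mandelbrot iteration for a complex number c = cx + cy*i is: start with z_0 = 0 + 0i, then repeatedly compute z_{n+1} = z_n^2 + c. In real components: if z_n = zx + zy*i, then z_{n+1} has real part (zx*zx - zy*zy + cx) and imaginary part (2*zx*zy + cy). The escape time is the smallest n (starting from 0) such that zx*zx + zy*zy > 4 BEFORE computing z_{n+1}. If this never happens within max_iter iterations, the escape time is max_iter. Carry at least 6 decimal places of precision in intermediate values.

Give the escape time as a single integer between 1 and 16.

Answer: 16

Derivation:
z_0 = 0 + 0i, c = 0.1550 + 0.4470i
Iter 1: z = 0.1550 + 0.4470i, |z|^2 = 0.2238
Iter 2: z = -0.0208 + 0.5856i, |z|^2 = 0.3433
Iter 3: z = -0.1875 + 0.4227i, |z|^2 = 0.2138
Iter 4: z = 0.0115 + 0.2885i, |z|^2 = 0.0834
Iter 5: z = 0.0719 + 0.4536i, |z|^2 = 0.2110
Iter 6: z = -0.0456 + 0.5122i, |z|^2 = 0.2644
Iter 7: z = -0.1053 + 0.4003i, |z|^2 = 0.1713
Iter 8: z = 0.0059 + 0.3627i, |z|^2 = 0.1316
Iter 9: z = 0.0235 + 0.4513i, |z|^2 = 0.2042
Iter 10: z = -0.0481 + 0.4682i, |z|^2 = 0.2215
Iter 11: z = -0.0619 + 0.4020i, |z|^2 = 0.1654
Iter 12: z = -0.0028 + 0.3972i, |z|^2 = 0.1578
Iter 13: z = -0.0028 + 0.4448i, |z|^2 = 0.1979
Iter 14: z = -0.0428 + 0.4445i, |z|^2 = 0.1994
Iter 15: z = -0.0408 + 0.4089i, |z|^2 = 0.1689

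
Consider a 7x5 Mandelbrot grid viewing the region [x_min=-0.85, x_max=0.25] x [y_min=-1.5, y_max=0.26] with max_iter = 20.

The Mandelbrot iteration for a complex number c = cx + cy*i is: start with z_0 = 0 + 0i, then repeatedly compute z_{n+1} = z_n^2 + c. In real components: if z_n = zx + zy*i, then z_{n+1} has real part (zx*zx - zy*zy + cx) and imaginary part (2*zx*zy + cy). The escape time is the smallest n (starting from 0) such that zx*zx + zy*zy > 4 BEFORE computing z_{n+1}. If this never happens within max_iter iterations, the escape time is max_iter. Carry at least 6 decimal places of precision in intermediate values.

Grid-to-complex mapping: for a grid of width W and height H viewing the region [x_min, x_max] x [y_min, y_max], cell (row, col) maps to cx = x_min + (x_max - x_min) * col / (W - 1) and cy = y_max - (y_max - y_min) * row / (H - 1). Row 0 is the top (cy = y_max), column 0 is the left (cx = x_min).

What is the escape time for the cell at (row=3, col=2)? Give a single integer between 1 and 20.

z_0 = 0 + 0i, c = -0.4833 + -1.0600i
Iter 1: z = -0.4833 + -1.0600i, |z|^2 = 1.3572
Iter 2: z = -1.3733 + -0.0353i, |z|^2 = 1.8873
Iter 3: z = 1.4014 + -0.9630i, |z|^2 = 2.8913
Iter 4: z = 0.5534 + -3.7590i, |z|^2 = 14.4365
Escaped at iteration 4

Answer: 4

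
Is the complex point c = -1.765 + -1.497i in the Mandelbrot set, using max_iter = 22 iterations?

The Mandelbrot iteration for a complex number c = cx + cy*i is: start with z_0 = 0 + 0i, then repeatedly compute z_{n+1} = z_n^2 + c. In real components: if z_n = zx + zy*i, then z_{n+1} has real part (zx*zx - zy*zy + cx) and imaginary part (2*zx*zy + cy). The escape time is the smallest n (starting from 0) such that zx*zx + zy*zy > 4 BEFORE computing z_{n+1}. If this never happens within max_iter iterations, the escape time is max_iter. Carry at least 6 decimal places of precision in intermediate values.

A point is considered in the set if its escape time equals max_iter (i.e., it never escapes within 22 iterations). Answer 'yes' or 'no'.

z_0 = 0 + 0i, c = -1.7650 + -1.4970i
Iter 1: z = -1.7650 + -1.4970i, |z|^2 = 5.3562
Escaped at iteration 1

Answer: no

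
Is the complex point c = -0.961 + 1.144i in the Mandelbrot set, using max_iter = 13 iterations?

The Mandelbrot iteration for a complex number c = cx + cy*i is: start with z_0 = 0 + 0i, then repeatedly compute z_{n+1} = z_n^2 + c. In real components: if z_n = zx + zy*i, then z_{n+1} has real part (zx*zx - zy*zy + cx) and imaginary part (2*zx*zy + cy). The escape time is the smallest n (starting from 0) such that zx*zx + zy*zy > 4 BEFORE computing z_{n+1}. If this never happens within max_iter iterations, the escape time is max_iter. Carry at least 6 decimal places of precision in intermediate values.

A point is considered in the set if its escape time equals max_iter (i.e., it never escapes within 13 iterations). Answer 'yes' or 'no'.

z_0 = 0 + 0i, c = -0.9610 + 1.1440i
Iter 1: z = -0.9610 + 1.1440i, |z|^2 = 2.2323
Iter 2: z = -1.3462 + -1.0548i, |z|^2 = 2.9248
Iter 3: z = -0.2612 + 3.9839i, |z|^2 = 15.9396
Escaped at iteration 3

Answer: no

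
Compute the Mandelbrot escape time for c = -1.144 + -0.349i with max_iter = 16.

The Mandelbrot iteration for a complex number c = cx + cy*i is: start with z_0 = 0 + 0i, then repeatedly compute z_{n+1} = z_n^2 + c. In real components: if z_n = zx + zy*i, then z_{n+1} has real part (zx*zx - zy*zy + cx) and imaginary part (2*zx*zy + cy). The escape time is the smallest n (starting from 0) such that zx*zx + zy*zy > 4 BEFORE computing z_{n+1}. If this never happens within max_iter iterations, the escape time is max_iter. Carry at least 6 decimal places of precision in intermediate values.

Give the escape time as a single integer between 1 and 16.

z_0 = 0 + 0i, c = -1.1440 + -0.3490i
Iter 1: z = -1.1440 + -0.3490i, |z|^2 = 1.4305
Iter 2: z = 0.0429 + 0.4495i, |z|^2 = 0.2039
Iter 3: z = -1.3442 + -0.3104i, |z|^2 = 1.9033
Iter 4: z = 0.5666 + 0.4855i, |z|^2 = 0.5567
Iter 5: z = -1.0587 + 0.2011i, |z|^2 = 1.1613
Iter 6: z = -0.0636 + -0.7749i, |z|^2 = 0.6045
Iter 7: z = -1.7404 + -0.2504i, |z|^2 = 3.0917
Iter 8: z = 1.8222 + 0.5226i, |z|^2 = 3.5937
Iter 9: z = 1.9034 + 1.5557i, |z|^2 = 6.0432
Escaped at iteration 9

Answer: 9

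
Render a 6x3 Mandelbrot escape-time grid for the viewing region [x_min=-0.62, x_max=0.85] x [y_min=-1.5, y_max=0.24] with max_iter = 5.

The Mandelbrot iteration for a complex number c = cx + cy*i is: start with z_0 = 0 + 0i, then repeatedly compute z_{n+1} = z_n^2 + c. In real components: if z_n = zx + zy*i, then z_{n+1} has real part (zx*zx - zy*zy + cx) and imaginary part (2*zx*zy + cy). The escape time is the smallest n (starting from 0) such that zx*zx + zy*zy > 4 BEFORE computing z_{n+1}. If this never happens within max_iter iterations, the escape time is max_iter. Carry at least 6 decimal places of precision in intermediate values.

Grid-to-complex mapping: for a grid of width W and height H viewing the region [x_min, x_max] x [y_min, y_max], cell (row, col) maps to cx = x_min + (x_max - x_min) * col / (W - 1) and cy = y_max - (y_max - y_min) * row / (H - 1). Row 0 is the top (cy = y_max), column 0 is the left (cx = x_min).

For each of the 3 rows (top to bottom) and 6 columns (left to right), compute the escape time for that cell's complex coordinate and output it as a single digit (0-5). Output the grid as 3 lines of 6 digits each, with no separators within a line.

Answer: 555543
555532
222222

Derivation:
(row=0, col=0): c = -0.6200 + 0.2400i → escape time 5
(row=0, col=1): c = -0.3260 + 0.2400i → escape time 5
(row=0, col=2): c = -0.0320 + 0.2400i → escape time 5
(row=0, col=3): c = 0.2620 + 0.2400i → escape time 5
(row=0, col=4): c = 0.5560 + 0.2400i → escape time 4
(row=0, col=5): c = 0.8500 + 0.2400i → escape time 3
(row=1, col=0): c = -0.6200 + -0.6300i → escape time 5
(row=1, col=1): c = -0.3260 + -0.6300i → escape time 5
(row=1, col=2): c = -0.0320 + -0.6300i → escape time 5
(row=1, col=3): c = 0.2620 + -0.6300i → escape time 5
(row=1, col=4): c = 0.5560 + -0.6300i → escape time 3
(row=1, col=5): c = 0.8500 + -0.6300i → escape time 2
(row=2, col=0): c = -0.6200 + -1.5000i → escape time 2
(row=2, col=1): c = -0.3260 + -1.5000i → escape time 2
(row=2, col=2): c = -0.0320 + -1.5000i → escape time 2
(row=2, col=3): c = 0.2620 + -1.5000i → escape time 2
(row=2, col=4): c = 0.5560 + -1.5000i → escape time 2
(row=2, col=5): c = 0.8500 + -1.5000i → escape time 2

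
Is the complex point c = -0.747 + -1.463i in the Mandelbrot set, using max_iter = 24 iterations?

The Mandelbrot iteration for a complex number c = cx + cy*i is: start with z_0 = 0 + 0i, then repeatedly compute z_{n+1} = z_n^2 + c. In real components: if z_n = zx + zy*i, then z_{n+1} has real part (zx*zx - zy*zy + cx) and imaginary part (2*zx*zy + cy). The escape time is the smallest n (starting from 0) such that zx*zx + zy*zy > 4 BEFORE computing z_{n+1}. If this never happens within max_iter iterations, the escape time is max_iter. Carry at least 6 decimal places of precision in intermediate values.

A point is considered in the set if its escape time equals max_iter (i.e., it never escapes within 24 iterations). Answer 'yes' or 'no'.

Answer: no

Derivation:
z_0 = 0 + 0i, c = -0.7470 + -1.4630i
Iter 1: z = -0.7470 + -1.4630i, |z|^2 = 2.6984
Iter 2: z = -2.3294 + 0.7227i, |z|^2 = 5.9482
Escaped at iteration 2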